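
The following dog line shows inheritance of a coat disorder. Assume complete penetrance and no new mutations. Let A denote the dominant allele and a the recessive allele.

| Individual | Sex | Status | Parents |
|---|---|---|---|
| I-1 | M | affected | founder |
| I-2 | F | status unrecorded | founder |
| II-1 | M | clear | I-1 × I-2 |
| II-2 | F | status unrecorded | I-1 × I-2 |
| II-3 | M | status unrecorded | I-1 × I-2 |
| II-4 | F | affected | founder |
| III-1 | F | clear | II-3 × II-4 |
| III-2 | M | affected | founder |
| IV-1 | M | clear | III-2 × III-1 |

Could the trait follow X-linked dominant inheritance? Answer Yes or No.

A consistent assignment under X-linked dominant exists: I-1 X^A Y, I-2 X^A X^a, II-1 X^a Y, II-2 X^A X^A, II-3 X^a Y, II-4 X^A X^a, III-1 X^a X^a, III-2 X^A Y, IV-1 X^a Y.
In this assignment every recorded phenotype matches its genotype and every non-founder's genotype is obtainable from its parents' genotypes, so the pedigree is consistent.

Yes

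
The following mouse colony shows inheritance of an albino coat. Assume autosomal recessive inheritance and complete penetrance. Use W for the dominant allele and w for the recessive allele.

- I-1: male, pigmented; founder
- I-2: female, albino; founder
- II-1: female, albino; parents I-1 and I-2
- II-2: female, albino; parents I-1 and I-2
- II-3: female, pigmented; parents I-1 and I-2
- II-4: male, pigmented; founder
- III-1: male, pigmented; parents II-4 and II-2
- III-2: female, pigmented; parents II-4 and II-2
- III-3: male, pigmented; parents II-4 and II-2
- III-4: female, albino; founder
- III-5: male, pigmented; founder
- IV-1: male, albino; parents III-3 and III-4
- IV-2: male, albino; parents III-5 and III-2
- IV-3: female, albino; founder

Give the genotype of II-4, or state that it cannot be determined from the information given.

cannot be determined

II-4's phenotype allows WW or Ww, and no parent or child forces a single allele at both positions; consistent genotype assignments exist with II-4 as WW or Ww.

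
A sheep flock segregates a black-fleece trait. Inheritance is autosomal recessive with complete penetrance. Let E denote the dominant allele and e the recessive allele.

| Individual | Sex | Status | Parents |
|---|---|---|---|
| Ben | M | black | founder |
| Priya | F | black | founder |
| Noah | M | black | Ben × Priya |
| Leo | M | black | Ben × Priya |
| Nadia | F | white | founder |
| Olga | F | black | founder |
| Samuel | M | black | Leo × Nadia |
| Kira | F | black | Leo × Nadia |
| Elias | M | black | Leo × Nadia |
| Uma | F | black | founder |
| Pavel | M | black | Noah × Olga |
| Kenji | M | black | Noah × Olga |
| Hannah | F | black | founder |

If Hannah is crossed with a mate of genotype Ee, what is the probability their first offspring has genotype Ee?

1/2

Hannah is black, so Hannah is ee.
The cross gives 1/2 Ee : 1/2 ee, so P(offspring has genotype Ee) = 1/2.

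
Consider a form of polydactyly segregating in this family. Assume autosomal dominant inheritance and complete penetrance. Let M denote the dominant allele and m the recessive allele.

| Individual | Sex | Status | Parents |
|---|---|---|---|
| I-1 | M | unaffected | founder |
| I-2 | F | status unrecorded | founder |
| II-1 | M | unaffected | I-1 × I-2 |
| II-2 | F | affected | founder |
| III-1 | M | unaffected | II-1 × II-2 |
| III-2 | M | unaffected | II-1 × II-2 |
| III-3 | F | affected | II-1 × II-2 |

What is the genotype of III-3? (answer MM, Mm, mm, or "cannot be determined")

Mm

From phenotype alone, III-3 is MM or Mm.
III-3 is affected so carries M and received m from II-1 (mm), so III-3 is Mm.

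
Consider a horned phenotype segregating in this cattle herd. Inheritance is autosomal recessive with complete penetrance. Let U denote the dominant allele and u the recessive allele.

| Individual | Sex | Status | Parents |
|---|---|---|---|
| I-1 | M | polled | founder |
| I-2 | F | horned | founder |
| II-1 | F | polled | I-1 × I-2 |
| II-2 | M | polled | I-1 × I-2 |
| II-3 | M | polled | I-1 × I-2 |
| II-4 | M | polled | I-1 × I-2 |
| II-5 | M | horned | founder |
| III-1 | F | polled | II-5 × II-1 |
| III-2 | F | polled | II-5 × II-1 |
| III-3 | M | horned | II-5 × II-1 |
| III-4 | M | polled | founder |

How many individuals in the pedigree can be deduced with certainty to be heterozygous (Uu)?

Obligate heterozygotes: II-1 is polled so carries U and received u from I-2 (uu), so II-1 is Uu; II-2 is polled so carries U and received u from I-2 (uu), so II-2 is Uu; II-3 is polled so carries U and received u from I-2 (uu), so II-3 is Uu; II-4 is polled so carries U and received u from I-2 (uu), so II-4 is Uu; III-1 is polled so carries U and received u from II-5 (uu), so III-1 is Uu; III-2 is polled so carries U and received u from II-5 (uu), so III-2 is Uu.
Every other individual is either homozygous by phenotype or has at least one consistent homozygous assignment, so the count is 6.

6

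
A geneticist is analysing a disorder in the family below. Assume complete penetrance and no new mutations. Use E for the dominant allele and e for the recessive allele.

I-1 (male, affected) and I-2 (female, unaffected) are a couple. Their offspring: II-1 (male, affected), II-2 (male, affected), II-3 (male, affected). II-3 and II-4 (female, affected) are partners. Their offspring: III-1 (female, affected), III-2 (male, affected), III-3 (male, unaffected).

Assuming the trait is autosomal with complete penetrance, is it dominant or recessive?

dominant

II-3 and II-4 are both affected yet have an unaffected child III-3. Under a recessive model two affected parents are homozygous and every child would be affected, so the trait cannot be recessive.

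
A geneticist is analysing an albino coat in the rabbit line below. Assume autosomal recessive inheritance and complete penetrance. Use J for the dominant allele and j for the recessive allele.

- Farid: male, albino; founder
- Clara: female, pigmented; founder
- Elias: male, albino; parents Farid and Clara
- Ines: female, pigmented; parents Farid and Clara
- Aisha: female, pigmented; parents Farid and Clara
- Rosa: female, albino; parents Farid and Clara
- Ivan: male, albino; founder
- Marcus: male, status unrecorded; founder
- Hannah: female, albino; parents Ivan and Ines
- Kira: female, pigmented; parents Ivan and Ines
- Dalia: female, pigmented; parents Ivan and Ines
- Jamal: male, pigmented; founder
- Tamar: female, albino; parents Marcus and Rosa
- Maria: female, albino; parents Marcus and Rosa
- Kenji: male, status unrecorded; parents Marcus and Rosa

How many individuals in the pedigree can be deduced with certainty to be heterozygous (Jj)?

Obligate heterozygotes: Clara is pigmented so carries J and passed j to Elias (jj), so Clara is Jj; Ines is pigmented so carries J and received j from Farid (jj), so Ines is Jj; Aisha is pigmented so carries J and received j from Farid (jj), so Aisha is Jj; Kira is pigmented so carries J and received j from Ivan (jj), so Kira is Jj; Dalia is pigmented so carries J and received j from Ivan (jj), so Dalia is Jj.
Every other individual is either homozygous by phenotype or has at least one consistent homozygous assignment, so the count is 5.

5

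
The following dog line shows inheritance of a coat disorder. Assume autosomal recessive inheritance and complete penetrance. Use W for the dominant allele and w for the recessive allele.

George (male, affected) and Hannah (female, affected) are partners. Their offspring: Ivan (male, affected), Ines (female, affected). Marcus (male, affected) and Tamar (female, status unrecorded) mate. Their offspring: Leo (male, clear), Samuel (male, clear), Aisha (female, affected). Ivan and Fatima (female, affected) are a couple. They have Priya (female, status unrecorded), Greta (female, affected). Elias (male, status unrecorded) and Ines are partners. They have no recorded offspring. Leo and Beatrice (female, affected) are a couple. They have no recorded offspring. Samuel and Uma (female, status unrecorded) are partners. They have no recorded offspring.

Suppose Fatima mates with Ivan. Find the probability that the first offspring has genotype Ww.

Fatima is affected, so Fatima is ww.
Ivan is affected, so Ivan is ww.
The cross gives 1 ww, so P(offspring has genotype Ww) = 0.

0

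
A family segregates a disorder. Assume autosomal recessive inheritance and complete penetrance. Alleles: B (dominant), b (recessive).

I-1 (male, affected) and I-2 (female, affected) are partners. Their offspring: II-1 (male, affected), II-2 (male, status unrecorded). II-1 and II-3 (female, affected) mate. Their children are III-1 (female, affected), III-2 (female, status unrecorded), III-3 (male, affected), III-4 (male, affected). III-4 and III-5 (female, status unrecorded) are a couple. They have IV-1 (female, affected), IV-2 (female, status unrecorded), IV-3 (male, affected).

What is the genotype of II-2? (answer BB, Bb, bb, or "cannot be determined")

bb

From phenotype alone, II-2 is BB or Bb or bb.
II-2 received b from I-1 (bb) and received b from I-2 (bb), so II-2 is bb.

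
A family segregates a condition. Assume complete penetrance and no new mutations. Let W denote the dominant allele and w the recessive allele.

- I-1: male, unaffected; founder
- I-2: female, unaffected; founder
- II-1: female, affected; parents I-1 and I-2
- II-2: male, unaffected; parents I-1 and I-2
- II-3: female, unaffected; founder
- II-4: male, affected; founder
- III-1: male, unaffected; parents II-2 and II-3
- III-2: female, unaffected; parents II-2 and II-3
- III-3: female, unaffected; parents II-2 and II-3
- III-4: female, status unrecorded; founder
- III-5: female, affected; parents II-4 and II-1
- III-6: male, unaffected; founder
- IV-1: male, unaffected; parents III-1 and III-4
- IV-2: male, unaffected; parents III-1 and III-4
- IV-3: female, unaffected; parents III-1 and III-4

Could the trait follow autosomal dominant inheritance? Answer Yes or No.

Under autosomal dominant, II-1 (affected, female) cannot arise from I-1 (unaffected) × I-2 (unaffected).

No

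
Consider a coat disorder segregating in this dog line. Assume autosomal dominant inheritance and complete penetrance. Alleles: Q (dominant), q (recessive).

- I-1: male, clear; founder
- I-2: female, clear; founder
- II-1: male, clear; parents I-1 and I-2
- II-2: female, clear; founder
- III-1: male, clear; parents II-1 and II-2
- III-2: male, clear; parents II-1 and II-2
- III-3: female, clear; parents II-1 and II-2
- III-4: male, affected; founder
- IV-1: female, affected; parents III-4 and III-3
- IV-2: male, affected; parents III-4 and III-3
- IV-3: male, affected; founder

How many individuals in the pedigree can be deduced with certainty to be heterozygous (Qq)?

2

Obligate heterozygotes: IV-1 is affected so carries Q and received q from III-3 (qq), so IV-1 is Qq; IV-2 is affected so carries Q and received q from III-3 (qq), so IV-2 is Qq.
Every other individual is either homozygous by phenotype or has at least one consistent homozygous assignment, so the count is 2.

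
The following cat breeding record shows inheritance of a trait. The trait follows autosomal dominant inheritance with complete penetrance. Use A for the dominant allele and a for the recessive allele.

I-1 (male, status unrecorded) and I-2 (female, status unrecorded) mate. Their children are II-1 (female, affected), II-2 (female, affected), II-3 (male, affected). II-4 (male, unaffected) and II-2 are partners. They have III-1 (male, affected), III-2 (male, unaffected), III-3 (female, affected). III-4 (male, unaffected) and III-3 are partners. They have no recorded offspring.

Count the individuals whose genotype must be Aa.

Obligate heterozygotes: II-2 is affected so carries A and passed a to III-2 (aa), so II-2 is Aa; III-1 is affected so carries A and received a from II-4 (aa), so III-1 is Aa; III-3 is affected so carries A and received a from II-4 (aa), so III-3 is Aa.
Every other individual is either homozygous by phenotype or has at least one consistent homozygous assignment, so the count is 3.

3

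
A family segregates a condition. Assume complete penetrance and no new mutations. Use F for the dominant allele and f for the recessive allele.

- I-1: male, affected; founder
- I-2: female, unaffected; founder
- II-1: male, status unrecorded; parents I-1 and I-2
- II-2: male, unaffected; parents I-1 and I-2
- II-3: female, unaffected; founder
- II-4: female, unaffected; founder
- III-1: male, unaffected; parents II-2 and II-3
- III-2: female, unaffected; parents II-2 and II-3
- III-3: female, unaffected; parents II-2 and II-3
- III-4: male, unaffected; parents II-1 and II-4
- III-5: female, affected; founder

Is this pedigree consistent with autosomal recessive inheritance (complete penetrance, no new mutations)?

A consistent assignment under autosomal recessive exists: I-1 ff, I-2 FF, II-1 Ff, II-2 Ff, II-3 FF, II-4 FF, III-1 FF, III-2 FF, III-3 FF, III-4 FF, III-5 ff.
In this assignment every recorded phenotype matches its genotype and every non-founder's genotype is obtainable from its parents' genotypes, so the pedigree is consistent.

Yes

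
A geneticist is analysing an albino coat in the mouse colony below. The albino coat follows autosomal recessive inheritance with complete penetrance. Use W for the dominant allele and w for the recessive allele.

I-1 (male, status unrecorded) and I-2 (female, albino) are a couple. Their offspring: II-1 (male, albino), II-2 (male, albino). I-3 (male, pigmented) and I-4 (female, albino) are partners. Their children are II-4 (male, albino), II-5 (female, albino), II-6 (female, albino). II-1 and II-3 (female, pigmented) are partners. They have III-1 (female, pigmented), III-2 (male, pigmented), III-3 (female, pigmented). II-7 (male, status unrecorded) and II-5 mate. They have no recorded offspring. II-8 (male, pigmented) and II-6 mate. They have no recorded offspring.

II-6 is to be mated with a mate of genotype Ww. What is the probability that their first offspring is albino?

II-6 is albino, so II-6 is ww.
The cross gives 1/2 Ww : 1/2 ww, so P(offspring is albino) = 1/2.

1/2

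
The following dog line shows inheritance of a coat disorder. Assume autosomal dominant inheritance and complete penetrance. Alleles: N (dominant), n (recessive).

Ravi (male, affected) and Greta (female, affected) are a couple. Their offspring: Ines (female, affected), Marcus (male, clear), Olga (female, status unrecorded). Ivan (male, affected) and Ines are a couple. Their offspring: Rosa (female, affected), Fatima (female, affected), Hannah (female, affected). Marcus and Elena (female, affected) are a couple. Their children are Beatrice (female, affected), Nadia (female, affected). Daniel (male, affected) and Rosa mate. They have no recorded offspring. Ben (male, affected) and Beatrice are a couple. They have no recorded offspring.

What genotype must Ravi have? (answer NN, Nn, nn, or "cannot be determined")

Nn

From phenotype alone, Ravi is NN or Nn.
Ravi is affected so carries N and passed n to Marcus (nn), so Ravi is Nn.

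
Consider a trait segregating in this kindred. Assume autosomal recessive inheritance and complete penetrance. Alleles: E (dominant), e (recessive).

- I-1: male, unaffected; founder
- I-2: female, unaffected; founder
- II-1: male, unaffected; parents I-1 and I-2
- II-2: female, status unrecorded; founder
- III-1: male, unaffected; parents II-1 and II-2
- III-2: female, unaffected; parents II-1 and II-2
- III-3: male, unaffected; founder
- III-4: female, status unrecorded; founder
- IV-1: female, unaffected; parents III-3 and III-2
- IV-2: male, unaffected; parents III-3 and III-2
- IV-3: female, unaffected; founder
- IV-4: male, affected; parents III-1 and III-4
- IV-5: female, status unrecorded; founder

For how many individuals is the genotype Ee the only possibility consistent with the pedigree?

1

Obligate heterozygotes: III-1 is unaffected so carries E and passed e to IV-4 (ee), so III-1 is Ee.
Every other individual is either homozygous by phenotype or has at least one consistent homozygous assignment, so the count is 1.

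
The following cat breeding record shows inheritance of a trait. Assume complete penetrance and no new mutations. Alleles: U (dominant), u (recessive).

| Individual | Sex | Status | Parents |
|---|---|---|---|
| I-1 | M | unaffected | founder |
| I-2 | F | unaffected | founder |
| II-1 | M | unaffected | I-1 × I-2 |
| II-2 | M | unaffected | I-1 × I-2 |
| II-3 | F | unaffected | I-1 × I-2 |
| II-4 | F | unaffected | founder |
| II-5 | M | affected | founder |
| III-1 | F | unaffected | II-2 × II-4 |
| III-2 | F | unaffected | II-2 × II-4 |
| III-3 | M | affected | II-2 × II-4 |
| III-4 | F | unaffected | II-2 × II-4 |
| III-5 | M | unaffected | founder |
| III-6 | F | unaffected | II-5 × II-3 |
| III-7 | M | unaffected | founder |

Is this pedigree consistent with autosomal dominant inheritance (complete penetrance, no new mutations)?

No

Under autosomal dominant, III-3 (affected, male) cannot arise from II-2 (unaffected) × II-4 (unaffected).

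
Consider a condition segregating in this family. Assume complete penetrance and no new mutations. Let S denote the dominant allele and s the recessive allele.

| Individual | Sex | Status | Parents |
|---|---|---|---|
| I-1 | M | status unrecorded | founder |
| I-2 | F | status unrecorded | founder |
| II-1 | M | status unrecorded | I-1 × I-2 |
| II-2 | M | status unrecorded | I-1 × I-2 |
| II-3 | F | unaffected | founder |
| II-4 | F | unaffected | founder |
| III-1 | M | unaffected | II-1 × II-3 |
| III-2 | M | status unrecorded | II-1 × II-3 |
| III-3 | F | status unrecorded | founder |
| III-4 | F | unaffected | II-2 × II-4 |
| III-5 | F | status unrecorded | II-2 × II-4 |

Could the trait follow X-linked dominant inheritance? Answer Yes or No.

Yes

A consistent assignment under X-linked dominant exists: I-1 X^S Y, I-2 X^S X^s, II-1 X^S Y, II-2 X^s Y, II-3 X^s X^s, II-4 X^s X^s, III-1 X^s Y, III-2 X^s Y, III-3 X^S X^S, III-4 X^s X^s, III-5 X^s X^s.
In this assignment every recorded phenotype matches its genotype and every non-founder's genotype is obtainable from its parents' genotypes, so the pedigree is consistent.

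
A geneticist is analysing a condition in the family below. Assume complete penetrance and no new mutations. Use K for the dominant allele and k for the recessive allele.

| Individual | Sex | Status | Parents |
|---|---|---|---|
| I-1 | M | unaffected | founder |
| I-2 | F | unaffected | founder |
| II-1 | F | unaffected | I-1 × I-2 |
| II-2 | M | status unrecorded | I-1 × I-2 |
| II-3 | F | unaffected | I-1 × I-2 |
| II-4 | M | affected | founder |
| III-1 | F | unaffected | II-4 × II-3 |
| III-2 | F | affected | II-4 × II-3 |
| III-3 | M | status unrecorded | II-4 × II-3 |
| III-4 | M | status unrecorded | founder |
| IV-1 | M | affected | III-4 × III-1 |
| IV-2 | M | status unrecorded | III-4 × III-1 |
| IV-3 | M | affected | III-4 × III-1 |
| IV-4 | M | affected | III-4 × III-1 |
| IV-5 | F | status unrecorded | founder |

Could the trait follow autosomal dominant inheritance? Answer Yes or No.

Yes

A consistent assignment under autosomal dominant exists: I-1 kk, I-2 kk, II-1 kk, II-2 kk, II-3 kk, II-4 Kk, III-1 kk, III-2 Kk, III-3 Kk, III-4 KK, IV-1 Kk, IV-2 Kk, IV-3 Kk, IV-4 Kk, IV-5 KK.
In this assignment every recorded phenotype matches its genotype and every non-founder's genotype is obtainable from its parents' genotypes, so the pedigree is consistent.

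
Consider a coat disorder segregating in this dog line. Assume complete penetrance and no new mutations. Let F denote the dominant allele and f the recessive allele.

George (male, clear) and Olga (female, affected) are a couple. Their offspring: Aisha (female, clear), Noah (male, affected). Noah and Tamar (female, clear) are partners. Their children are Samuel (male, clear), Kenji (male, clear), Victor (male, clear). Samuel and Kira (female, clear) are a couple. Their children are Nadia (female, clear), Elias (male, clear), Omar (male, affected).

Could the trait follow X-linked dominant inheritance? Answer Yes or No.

Under X-linked dominant, Omar (affected, male) cannot arise from Samuel (clear) × Kira (clear).

No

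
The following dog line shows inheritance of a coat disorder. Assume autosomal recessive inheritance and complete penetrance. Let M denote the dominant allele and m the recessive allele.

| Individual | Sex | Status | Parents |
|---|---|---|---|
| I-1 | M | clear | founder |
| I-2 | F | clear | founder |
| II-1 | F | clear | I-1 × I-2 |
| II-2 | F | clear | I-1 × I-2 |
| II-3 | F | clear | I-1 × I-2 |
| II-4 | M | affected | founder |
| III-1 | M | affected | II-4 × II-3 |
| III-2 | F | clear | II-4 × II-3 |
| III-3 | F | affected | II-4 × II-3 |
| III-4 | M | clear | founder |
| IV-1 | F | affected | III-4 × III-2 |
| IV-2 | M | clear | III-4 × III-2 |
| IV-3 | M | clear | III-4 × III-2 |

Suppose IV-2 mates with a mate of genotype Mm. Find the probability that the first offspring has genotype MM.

1/3

III-4 is clear so carries M and passed m to IV-1 (mm), so III-4 is Mm.
III-2 is clear so carries M and received m from II-4 (mm), so III-2 is Mm.
IV-2 is a clear offspring of III-4 (Mm) × III-2 (Mm), whose cross gives 1/4 MM : 1/2 Mm : 1/4 mm; conditioning on being clear, IV-2 is MM with probability 1/3, Mm with probability 2/3.
Summing over parental genotype combinations, P(offspring has genotype MM) = 1/3·1/2 + 2/3·1/4 = 1/3.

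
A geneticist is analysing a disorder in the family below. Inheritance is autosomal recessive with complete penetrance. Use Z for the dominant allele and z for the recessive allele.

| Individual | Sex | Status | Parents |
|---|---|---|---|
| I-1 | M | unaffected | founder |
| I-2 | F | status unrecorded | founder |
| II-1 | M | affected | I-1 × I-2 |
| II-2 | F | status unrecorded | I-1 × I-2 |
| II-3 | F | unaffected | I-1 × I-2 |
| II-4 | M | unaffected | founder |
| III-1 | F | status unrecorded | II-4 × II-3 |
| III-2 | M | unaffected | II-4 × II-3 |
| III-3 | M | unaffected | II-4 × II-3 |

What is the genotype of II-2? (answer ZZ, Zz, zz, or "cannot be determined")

II-2's phenotype is unrecorded, and no parent or child forces a single allele at both positions; consistent genotype assignments exist with II-2 as ZZ or Zz or zz.

cannot be determined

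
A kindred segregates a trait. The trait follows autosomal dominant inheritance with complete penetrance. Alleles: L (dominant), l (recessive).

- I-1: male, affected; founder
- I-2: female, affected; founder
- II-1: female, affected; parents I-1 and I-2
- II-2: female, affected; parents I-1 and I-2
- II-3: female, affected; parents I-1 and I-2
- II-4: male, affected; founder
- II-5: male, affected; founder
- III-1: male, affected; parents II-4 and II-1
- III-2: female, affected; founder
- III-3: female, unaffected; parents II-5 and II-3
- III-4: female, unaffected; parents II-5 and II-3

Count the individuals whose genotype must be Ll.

Obligate heterozygotes: II-3 is affected so carries L and passed l to III-3 (ll), so II-3 is Ll; II-5 is affected so carries L and passed l to III-3 (ll), so II-5 is Ll.
Every other individual is either homozygous by phenotype or has at least one consistent homozygous assignment, so the count is 2.

2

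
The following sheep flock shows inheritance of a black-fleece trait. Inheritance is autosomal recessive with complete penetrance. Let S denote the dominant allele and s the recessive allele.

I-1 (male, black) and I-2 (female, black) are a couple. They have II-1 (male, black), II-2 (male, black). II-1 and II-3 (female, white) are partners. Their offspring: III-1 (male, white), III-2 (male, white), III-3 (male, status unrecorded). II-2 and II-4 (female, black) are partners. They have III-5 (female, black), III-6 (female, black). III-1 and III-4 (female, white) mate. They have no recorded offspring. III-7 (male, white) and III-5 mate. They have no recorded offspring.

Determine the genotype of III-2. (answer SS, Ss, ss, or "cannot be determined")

From phenotype alone, III-2 is SS or Ss.
III-2 is white so carries S and received s from II-1 (ss), so III-2 is Ss.

Ss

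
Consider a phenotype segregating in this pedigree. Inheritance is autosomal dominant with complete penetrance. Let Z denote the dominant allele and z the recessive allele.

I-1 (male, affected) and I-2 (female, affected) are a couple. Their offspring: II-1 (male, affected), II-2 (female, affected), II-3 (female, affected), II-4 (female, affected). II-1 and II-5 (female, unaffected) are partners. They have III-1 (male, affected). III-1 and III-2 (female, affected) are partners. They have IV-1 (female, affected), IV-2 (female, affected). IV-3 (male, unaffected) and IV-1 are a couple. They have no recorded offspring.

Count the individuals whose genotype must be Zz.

Obligate heterozygotes: III-1 is affected so carries Z and received z from II-5 (zz), so III-1 is Zz.
Every other individual is either homozygous by phenotype or has at least one consistent homozygous assignment, so the count is 1.

1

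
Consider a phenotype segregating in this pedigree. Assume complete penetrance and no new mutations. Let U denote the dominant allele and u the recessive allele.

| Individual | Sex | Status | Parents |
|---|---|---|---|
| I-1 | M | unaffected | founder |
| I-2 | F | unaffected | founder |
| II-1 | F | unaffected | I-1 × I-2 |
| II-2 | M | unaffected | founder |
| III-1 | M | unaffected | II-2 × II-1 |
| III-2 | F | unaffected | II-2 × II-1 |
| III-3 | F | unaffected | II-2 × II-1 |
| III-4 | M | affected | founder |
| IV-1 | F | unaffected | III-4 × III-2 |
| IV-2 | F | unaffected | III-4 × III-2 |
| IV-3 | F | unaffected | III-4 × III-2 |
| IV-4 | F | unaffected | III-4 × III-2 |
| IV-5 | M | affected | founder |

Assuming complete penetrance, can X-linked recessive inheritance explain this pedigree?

A consistent assignment under X-linked recessive exists: I-1 X^U Y, I-2 X^U X^U, II-1 X^U X^U, II-2 X^U Y, III-1 X^U Y, III-2 X^U X^U, III-3 X^U X^U, III-4 X^u Y, IV-1 X^U X^u, IV-2 X^U X^u, IV-3 X^U X^u, IV-4 X^U X^u, IV-5 X^u Y.
In this assignment every recorded phenotype matches its genotype and every non-founder's genotype is obtainable from its parents' genotypes, so the pedigree is consistent.

Yes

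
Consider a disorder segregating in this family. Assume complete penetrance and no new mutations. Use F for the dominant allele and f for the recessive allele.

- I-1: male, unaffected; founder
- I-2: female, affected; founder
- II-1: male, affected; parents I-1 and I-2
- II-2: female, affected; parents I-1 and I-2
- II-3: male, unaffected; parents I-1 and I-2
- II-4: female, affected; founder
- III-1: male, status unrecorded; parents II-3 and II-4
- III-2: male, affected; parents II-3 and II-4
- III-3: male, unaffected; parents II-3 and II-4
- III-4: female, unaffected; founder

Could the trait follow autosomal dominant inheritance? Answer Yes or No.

Yes

A consistent assignment under autosomal dominant exists: I-1 ff, I-2 Ff, II-1 Ff, II-2 Ff, II-3 ff, II-4 Ff, III-1 Ff, III-2 Ff, III-3 ff, III-4 ff.
In this assignment every recorded phenotype matches its genotype and every non-founder's genotype is obtainable from its parents' genotypes, so the pedigree is consistent.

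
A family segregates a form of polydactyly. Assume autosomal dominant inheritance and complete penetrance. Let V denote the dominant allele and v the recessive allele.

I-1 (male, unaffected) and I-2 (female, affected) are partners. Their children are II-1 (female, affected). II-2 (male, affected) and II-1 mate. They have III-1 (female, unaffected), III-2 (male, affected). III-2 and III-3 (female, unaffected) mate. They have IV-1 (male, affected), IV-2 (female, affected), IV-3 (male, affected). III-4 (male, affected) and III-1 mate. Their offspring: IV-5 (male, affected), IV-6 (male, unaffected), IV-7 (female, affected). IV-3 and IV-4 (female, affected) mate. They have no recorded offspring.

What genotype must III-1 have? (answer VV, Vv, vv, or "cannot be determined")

vv

III-1 is unaffected, so III-1 is vv.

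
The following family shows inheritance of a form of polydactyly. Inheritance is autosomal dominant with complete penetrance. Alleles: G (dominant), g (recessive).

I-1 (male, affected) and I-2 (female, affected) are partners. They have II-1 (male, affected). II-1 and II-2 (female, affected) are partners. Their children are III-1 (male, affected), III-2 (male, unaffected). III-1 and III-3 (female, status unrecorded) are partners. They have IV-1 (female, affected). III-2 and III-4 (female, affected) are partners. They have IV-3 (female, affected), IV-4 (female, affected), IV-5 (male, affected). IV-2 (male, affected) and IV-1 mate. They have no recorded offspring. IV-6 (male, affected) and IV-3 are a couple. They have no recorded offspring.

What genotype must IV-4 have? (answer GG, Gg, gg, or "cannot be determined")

Gg

From phenotype alone, IV-4 is GG or Gg.
IV-4 is affected so carries G and received g from III-2 (gg), so IV-4 is Gg.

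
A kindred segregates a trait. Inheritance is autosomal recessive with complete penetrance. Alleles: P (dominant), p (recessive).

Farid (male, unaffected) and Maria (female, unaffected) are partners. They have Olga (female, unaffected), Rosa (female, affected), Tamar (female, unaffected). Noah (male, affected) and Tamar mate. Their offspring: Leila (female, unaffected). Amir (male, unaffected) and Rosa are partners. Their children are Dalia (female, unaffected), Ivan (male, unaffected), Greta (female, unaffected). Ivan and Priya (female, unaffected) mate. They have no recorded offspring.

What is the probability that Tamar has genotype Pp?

Farid is unaffected so carries P and passed p to Rosa (pp), so Farid is Pp.
Maria is unaffected so carries P and passed p to Rosa (pp), so Maria is Pp.
Their cross gives offspring ratios 1/4 PP : 1/2 Pp : 1/4 pp. Conditioning on Tamar being unaffected, P(Pp) = 1/2 / 3/4 = 2/3 before taking Tamar's own offspring into account.
Noah is affected, so Noah is pp.
Now use Tamar's offspring. Probability of each recorded status — unaffected daughter Leila: 1/2 if Tamar is Pp, 1 if PP.
Bayes: P(Pp) = 2/3·1/2 / (2/3·1/2 + 1/3·1) = 1/2.

1/2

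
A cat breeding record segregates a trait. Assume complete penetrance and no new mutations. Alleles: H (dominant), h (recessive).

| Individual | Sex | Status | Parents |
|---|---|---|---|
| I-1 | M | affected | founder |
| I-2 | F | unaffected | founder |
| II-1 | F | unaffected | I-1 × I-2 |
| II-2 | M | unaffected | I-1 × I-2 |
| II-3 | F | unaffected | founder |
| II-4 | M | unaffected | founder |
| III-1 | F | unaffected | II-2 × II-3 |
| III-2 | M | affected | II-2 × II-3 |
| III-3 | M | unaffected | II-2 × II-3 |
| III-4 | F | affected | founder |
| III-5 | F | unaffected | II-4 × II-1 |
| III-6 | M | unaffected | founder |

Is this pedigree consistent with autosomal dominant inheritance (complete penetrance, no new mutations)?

Under autosomal dominant, III-2 (affected, male) cannot arise from II-2 (unaffected) × II-3 (unaffected).

No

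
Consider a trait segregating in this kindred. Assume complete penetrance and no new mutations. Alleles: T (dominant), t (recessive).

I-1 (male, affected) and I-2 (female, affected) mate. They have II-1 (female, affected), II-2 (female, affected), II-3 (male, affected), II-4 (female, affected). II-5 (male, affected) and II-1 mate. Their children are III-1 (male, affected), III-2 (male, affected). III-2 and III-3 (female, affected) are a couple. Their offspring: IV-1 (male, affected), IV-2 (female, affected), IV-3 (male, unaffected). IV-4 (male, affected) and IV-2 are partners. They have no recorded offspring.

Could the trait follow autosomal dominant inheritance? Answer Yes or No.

Yes

A consistent assignment under autosomal dominant exists: I-1 TT, I-2 TT, II-1 TT, II-2 TT, II-3 TT, II-4 TT, II-5 Tt, III-1 TT, III-2 Tt, III-3 Tt, IV-1 TT, IV-2 TT, IV-3 tt, IV-4 TT.
In this assignment every recorded phenotype matches its genotype and every non-founder's genotype is obtainable from its parents' genotypes, so the pedigree is consistent.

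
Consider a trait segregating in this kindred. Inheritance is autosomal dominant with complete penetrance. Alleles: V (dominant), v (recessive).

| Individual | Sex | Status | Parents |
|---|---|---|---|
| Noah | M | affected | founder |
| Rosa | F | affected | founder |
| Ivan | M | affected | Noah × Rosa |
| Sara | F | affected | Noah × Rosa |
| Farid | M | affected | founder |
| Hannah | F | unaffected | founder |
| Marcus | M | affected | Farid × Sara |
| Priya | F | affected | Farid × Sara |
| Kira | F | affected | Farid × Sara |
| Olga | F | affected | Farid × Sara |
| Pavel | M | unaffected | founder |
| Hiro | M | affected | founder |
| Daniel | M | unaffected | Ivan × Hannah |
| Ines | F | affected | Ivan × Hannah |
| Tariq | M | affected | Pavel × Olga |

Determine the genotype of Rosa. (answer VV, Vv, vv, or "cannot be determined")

cannot be determined

Rosa's phenotype allows VV or Vv, and no parent or child forces a single allele at both positions; consistent genotype assignments exist with Rosa as VV or Vv.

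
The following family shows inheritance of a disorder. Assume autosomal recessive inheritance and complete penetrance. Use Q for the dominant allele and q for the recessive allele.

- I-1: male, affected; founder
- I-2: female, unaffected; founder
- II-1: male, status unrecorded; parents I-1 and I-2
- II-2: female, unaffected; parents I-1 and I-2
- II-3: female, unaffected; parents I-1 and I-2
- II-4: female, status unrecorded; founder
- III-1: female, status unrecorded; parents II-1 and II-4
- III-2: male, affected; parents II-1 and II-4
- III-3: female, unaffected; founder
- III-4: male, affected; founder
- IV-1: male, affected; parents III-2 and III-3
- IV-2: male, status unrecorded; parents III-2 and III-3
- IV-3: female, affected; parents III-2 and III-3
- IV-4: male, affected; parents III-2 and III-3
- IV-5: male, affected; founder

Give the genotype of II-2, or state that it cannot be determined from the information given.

From phenotype alone, II-2 is QQ or Qq.
II-2 is unaffected so carries Q and received q from I-1 (qq), so II-2 is Qq.

Qq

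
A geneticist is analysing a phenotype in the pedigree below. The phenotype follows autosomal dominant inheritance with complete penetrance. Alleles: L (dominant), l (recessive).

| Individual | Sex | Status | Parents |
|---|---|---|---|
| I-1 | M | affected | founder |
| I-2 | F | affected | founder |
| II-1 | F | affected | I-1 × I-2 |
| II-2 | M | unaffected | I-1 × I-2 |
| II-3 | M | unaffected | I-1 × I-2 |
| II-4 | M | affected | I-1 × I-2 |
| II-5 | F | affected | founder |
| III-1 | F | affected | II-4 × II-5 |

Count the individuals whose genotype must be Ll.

Obligate heterozygotes: I-1 is affected so carries L and passed l to II-2 (ll), so I-1 is Ll; I-2 is affected so carries L and passed l to II-2 (ll), so I-2 is Ll.
Every other individual is either homozygous by phenotype or has at least one consistent homozygous assignment, so the count is 2.

2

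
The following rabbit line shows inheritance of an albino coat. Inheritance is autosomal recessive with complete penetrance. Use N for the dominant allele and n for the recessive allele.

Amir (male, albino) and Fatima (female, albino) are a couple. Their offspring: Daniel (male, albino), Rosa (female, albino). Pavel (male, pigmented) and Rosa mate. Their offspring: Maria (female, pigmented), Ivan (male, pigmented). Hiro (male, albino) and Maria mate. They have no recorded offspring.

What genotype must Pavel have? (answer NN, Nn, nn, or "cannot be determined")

Pavel's phenotype allows NN or Nn, and no parent or child forces a single allele at both positions; consistent genotype assignments exist with Pavel as NN or Nn.

cannot be determined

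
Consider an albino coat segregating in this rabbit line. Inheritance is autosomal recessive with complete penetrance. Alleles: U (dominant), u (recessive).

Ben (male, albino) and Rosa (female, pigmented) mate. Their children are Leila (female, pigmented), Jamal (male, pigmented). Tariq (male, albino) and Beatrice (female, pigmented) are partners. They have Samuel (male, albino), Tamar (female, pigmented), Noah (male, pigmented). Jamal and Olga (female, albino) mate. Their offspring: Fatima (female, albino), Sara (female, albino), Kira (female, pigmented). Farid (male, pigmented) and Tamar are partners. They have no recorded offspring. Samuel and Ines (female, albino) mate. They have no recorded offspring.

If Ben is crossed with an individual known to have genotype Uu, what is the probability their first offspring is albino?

1/2

Ben is albino, so Ben is uu.
The cross gives 1/2 Uu : 1/2 uu, so P(offspring is albino) = 1/2.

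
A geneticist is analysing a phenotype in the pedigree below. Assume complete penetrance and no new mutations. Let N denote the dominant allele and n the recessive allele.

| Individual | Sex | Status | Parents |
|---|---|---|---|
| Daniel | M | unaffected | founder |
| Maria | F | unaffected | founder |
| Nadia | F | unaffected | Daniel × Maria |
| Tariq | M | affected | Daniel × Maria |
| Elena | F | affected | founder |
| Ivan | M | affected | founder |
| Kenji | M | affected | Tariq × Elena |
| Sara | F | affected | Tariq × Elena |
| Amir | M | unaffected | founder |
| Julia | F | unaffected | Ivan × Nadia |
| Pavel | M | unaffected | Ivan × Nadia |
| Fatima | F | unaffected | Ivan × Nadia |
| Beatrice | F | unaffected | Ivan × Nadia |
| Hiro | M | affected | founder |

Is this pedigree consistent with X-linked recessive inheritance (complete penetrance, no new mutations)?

Yes

A consistent assignment under X-linked recessive exists: Daniel X^N Y, Maria X^N X^n, Nadia X^N X^N, Tariq X^n Y, Elena X^n X^n, Ivan X^n Y, Kenji X^n Y, Sara X^n X^n, Amir X^N Y, Julia X^N X^n, Pavel X^N Y, Fatima X^N X^n, Beatrice X^N X^n, Hiro X^n Y.
In this assignment every recorded phenotype matches its genotype and every non-founder's genotype is obtainable from its parents' genotypes, so the pedigree is consistent.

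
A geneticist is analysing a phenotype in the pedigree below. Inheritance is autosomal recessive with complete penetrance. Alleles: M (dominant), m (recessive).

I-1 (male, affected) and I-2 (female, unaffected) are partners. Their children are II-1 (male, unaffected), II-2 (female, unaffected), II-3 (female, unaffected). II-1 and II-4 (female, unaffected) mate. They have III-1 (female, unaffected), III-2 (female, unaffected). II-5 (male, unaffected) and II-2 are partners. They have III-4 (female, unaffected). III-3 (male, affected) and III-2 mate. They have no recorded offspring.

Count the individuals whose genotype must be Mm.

3

Obligate heterozygotes: II-1 is unaffected so carries M and received m from I-1 (mm), so II-1 is Mm; II-2 is unaffected so carries M and received m from I-1 (mm), so II-2 is Mm; II-3 is unaffected so carries M and received m from I-1 (mm), so II-3 is Mm.
Every other individual is either homozygous by phenotype or has at least one consistent homozygous assignment, so the count is 3.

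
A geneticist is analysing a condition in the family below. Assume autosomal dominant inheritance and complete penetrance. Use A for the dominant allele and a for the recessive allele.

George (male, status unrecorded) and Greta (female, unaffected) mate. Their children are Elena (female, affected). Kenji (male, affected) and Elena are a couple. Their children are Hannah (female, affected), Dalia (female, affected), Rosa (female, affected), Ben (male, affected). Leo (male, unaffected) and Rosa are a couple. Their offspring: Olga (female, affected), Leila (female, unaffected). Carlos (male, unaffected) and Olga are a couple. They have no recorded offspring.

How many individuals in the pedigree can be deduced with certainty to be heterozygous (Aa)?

3

Obligate heterozygotes: Elena is affected so carries A and received a from Greta (aa), so Elena is Aa; Rosa is affected so carries A and passed a to Leila (aa), so Rosa is Aa; Olga is affected so carries A and received a from Leo (aa), so Olga is Aa.
Every other individual is either homozygous by phenotype or has at least one consistent homozygous assignment, so the count is 3.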